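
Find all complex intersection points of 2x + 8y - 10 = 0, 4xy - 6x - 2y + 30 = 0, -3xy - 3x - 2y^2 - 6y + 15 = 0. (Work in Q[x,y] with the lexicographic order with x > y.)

Compute a lex Gröbner basis by Buchberger's algorithm.
f_1 = 2x + 8y - 10, LT = x.
f_2 = 4xy - 6x - 2y + 30, LT = xy.
f_3 = -3xy - 3x - 2y^2 - 6y + 15, LT = xy.

S(f_1,f_2): lcm = xy. S = 3/2x + 4y^2 - 9/2y - 15/2.
  reduce S modulo (f_1, f_2, f_3):
  remainder 4y^2 - 21/2y ≠ 0; add h_4 = 4y^2 - 21/2y to the basis.

S(f_1,f_3): lcm = xy. S = -x + 10/3y^2 - 7y + 5.
  reduce S modulo (f_1, f_2, f_3, h_4):
  remainder 23/4y ≠ 0; add h_5 = 23/4y to the basis.

The other S-polynomials (S(f_2,f_3), S(f_1,h_4), S(f_2,h_4), S(f_3,h_4), S(f_1,h_5), S(f_2,h_5), S(f_3,h_5), S(h_4,h_5)) all reduce to 0 modulo the current basis, so we have a Gröbner basis.
Inter-reduce: drop elements whose leading term is divisible by another's, tail-reduce, and make monic.
Reduced Gröbner basis: {x - 5, y}.

The lex basis is triangular: the last element involves only y. Solving y = 0 gives y ∈ {0}; substituting each value into the earlier elements determines the remaining variables.
  y = 0: the earlier basis element becomes x - 5 = 0, giving x = 5 — point (5, 0).
Zero-dimensionality of the ideal guarantees finitely many solutions over ℂ.

{(5, 0)}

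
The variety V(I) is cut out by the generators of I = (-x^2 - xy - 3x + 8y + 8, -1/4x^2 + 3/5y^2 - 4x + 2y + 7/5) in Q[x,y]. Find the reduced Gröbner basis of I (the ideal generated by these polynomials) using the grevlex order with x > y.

G = {y^3 + 373/21y^2 - 120x + 193/7y + 227/21, x^2 - 12/5y^2 + 16x - 8y - 28/5, xy + 12/5y^2 - 13x - 12/5}

This is the nonlinear analogue of row-reducing a linear system.

f_1 = -x^2 - xy - 3x + 8y + 8, LT = x^2.
f_2 = -1/4x^2 + 3/5y^2 - 4x + 2y + 7/5, LT = x^2.

S(f_1,f_2): lcm = x^2. S = xy + 12/5y^2 - 13x - 12/5.
  leading term xy: no divisor's leading term divides it; move xy to the remainder.
  leading term y^2: no divisor's leading term divides it; move 12/5y^2 to the remainder.
  leading term x: no divisor's leading term divides it; move -13x to the remainder.
  leading term 1: no divisor's leading term divides it; move -12/5 to the remainder.
  remainder xy + 12/5y^2 - 13x - 12/5 ≠ 0; add g_3 = xy + 12/5y^2 - 13x - 12/5 to the basis.

S(f_1,g_3): lcm = x^2y. S = -7/5xy^2 + 13x^2 + 3xy - 8y^2 + 12/5x - 8y.
  leading term xy^2: subtract (-7/5y)·g_3 from -7/5xy^2 + 13x^2 + 3xy - 8y^2 + 12/5x - 8y → 84/25y^3 + 13x^2 - 76/5xy - 8y^2 + 12/5x - 284/25y
  leading term y^3: no divisor's leading term divides it; move 84/25y^3 to the remainder.
  leading term x^2: subtract (-13)·f_1 from 13x^2 - 76/5xy - 8y^2 + 12/5x - 284/25y → -141/5xy - 8y^2 - 183/5x + 2316/25y + 104
  leading term xy: subtract (-141/5)·g_3 from -141/5xy - 8y^2 - 183/5x + 2316/25y + 104 → 1492/25y^2 - 2016/5x + 2316/25y + 908/25
  leading term y^2: no divisor's leading term divides it; move 1492/25y^2 to the remainder.
  leading term x: no divisor's leading term divides it; move -2016/5x to the remainder.
  leading term y: no divisor's leading term divides it; move 2316/25y to the remainder.
  leading term 1: no divisor's leading term divides it; move 908/25 to the remainder.
  remainder 84/25y^3 + 1492/25y^2 - 2016/5x + 2316/25y + 908/25 ≠ 0; add g_4 = 84/25y^3 + 1492/25y^2 - 2016/5x + 2316/25y + 908/25 to the basis.

The other S-polynomials (S(f_2,g_3), S(f_1,g_4), S(f_2,g_4), S(g_3,g_4)) all reduce to 0 modulo the current basis, so we have a Gröbner basis.
Inter-reduce: drop elements whose leading term is divisible by another's, tail-reduce, and make monic.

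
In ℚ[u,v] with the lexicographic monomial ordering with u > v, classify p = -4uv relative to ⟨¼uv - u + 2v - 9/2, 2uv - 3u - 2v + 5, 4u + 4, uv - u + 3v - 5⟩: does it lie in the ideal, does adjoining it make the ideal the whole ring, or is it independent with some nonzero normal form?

First compute the reduced Gröbner basis of I by Buchberger's algorithm.
f_1 = ¼uv - u + 2v - 9/2, LT = uv.
f_2 = 2uv - 3u - 2v + 5, LT = uv.
f_3 = 4u + 4, LT = u.
f_4 = uv - u + 3v - 5, LT = uv.

S(f_1,f_2): lcm = uv. S = -5/2u + 9v - 41/2.
  leading term u: subtract (-⅝)·f_3 from -5/2u + 9v - 41/2 → 9v - 18
  leading term v: no divisor's leading term divides it; move 9v to the remainder.
  leading term 1: no divisor's leading term divides it; move -18 to the remainder.
  remainder 9v - 18 ≠ 0; add h_5 = 9v - 18 to the basis.

The other S-polynomials (S(f_1,f_3), S(f_1,f_4), S(f_2,f_3), S(f_2,f_4), S(f_3,f_4), S(f_1,h_5), S(f_2,h_5), S(f_3,h_5), S(f_4,h_5)) all reduce to 0 modulo the current basis, so we have a Gröbner basis.
Inter-reduce: drop elements whose leading term is divisible by another's, tail-reduce, and make monic.
Reduced Gröbner basis: {u + 1, v - 2}.
Label its elements g_1 = u + 1, g_2 = v - 2.

Reduce p = -4uv modulo G:
  leading term uv: subtract (-4v)·g_1 from -4uv → 4v
  leading term v: subtract (4)·g_2 from 4v → 8
  leading term 1: no divisor's leading term divides it; move 8 to the remainder.
  normal form = 8.
The normal form is nonzero, so p ∉ I. Since p minus its normal form lies in I, I + (p) = I + (r) where r = 8; decide whether this ideal is the whole ring.
Here r = 8 is a nonzero constant, hence a unit: 1 ∈ I + (p), the Gröbner basis of I + (p) is {1}, and the enlarged system has no common solution — adjoining p is inconsistent.

The remainder on division by a Gröbner basis is unique — it is the normal form.

Adjoining -4uv makes the ideal the whole ring: the system is inconsistent.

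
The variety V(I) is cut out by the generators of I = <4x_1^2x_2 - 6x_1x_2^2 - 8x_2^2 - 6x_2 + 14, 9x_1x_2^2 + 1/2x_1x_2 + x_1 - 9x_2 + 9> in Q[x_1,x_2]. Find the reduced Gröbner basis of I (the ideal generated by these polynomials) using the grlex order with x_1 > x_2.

G = {x_1^3 + 9x_1^2 - 375/8x_1x_2 - 3x_2^2 - 3x_1 - 45/2x_2 + 51/2, x_1^2x_2 + 1/12x_1x_2 - 2x_2^2 + 1/6x_1 - 3x_2 + 5, x_1x_2^2 + 1/18x_1x_2 + 1/9x_1 - x_2 + 1, x_2^3 + 1/18x_1^2 - 7/12x_1x_2 + 14/9x_2^2 + 1/2x_1 - 59/24x_2 - 7/72}

This is the nonlinear analogue of row-reducing a linear system.

f_1 = 4x_1^2x_2 - 6x_1x_2^2 - 8x_2^2 - 6x_2 + 14, LT = x_1^2x_2.
f_2 = 9x_1x_2^2 + 1/2x_1x_2 + x_1 - 9x_2 + 9, LT = x_1x_2^2.

S(f_1,f_2): lcm = x_1^2x_2^2. S = -3/2x_1x_2^3 - 1/18x_1^2x_2 - 2x_2^3 - 1/9x_1^2 + x_1x_2 - 3/2x_2^2 - x_1 + 7/2x_2.
  leading term x_1x_2^3: subtract (-1/6x_2)·f_2 from -3/2x_1x_2^3 - 1/18x_1^2x_2 - 2x_2^3 - 1/9x_1^2 + x_1x_2 - 3/2x_2^2 - x_1 + 7/2x_2 → -1/18x_1^2x_2 + 1/12x_1x_2^2 - 2x_2^3 - 1/9x_1^2 + 7/6x_1x_2 - 3x_2^2 - x_1 + 5x_2
  leading term x_1^2x_2: subtract (-1/72)·f_1 from -1/18x_1^2x_2 + 1/12x_1x_2^2 - 2x_2^3 - 1/9x_1^2 + 7/6x_1x_2 - 3x_2^2 - x_1 + 5x_2 → -2x_2^3 - 1/9x_1^2 + 7/6x_1x_2 - 28/9x_2^2 - x_1 + 59/12x_2 + 7/36
  leading term x_2^3: no divisor's leading term divides it; move -2x_2^3 to the remainder.
  leading term x_1^2: no divisor's leading term divides it; move -1/9x_1^2 to the remainder.
  leading term x_1x_2: no divisor's leading term divides it; move 7/6x_1x_2 to the remainder.
  leading term x_2^2: no divisor's leading term divides it; move -28/9x_2^2 to the remainder.
  leading term x_1: no divisor's leading term divides it; move -x_1 to the remainder.
  leading term x_2: no divisor's leading term divides it; move 59/12x_2 to the remainder.
  leading term 1: no divisor's leading term divides it; move 7/36 to the remainder.
  remainder -2x_2^3 - 1/9x_1^2 + 7/6x_1x_2 - 28/9x_2^2 - x_1 + 59/12x_2 + 7/36 ≠ 0; add g_3 = -2x_2^3 - 1/9x_1^2 + 7/6x_1x_2 - 28/9x_2^2 - x_1 + 59/12x_2 + 7/36 to the basis.

S(f_1,g_3): lcm = x_1^2x_2^3. S = -3/2x_1x_2^4 - 1/18x_1^4 + 7/12x_1^3x_2 - 14/9x_1^2x_2^2 - 2x_2^4 - 1/2x_1^3 + 59/24x_1^2x_2 - 3/2x_2^3 + 7/72x_1^2 + 7/2x_2^2.
  leading term x_1x_2^4: subtract (-1/6x_2^2)·f_2 from -3/2x_1x_2^4 - 1/18x_1^4 + 7/12x_1^3x_2 - 14/9x_1^2x_2^2 - 2x_2^4 - 1/2x_1^3 + 59/24x_1^2x_2 - 3/2x_2^3 + 7/72x_1^2 + 7/2x_2^2 → -1/18x_1^4 + 7/12x_1^3x_2 - 14/9x_1^2x_2^2 + 1/12x_1x_2^3 - 2x_2^4 - 1/2x_1^3 + 59/24x_1^2x_2 + 1/6x_1x_2^2 - 3x_2^3 + 7/72x_1^2 + 5x_2^2
  leading term x_1^4: no divisor's leading term divides it; move -1/18x_1^4 to the remainder.
  leading term x_1^3x_2: subtract (7/48x_1)·f_1 from 7/12x_1^3x_2 - 14/9x_1^2x_2^2 + 1/12x_1x_2^3 - 2x_2^4 - 1/2x_1^3 + 59/24x_1^2x_2 + 1/6x_1x_2^2 - 3x_2^3 + 7/72x_1^2 + 5x_2^2 → -49/72x_1^2x_2^2 + 1/12x_1x_2^3 - 2x_2^4 - 1/2x_1^3 + 59/24x_1^2x_2 + 4/3x_1x_2^2 - 3x_2^3 + 7/72x_1^2 + 7/8x_1x_2 + 5x_2^2 - 49/24x_1
  leading term x_1^2x_2^2: subtract (-49/288x_2)·f_1 from -49/72x_1^2x_2^2 + 1/12x_1x_2^3 - 2x_2^4 - 1/2x_1^3 + 59/24x_1^2x_2 + 4/3x_1x_2^2 - 3x_2^3 + 7/72x_1^2 + 7/8x_1x_2 + 5x_2^2 - 49/24x_1 → -15/16x_1x_2^3 - 2x_2^4 - 1/2x_1^3 + 59/24x_1^2x_2 + 4/3x_1x_2^2 - 157/36x_2^3 + 7/72x_1^2 + 7/8x_1x_2 + 191/48x_2^2 - 49/24x_1 + 343/144x_2
  leading term x_1x_2^3: subtract (-5/48x_2)·f_2 from -15/16x_1x_2^3 - 2x_2^4 - 1/2x_1^3 + 59/24x_1^2x_2 + 4/3x_1x_2^2 - 157/36x_2^3 + 7/72x_1^2 + 7/8x_1x_2 + 191/48x_2^2 - 49/24x_1 + 343/144x_2 → -2x_2^4 - 1/2x_1^3 + 59/24x_1^2x_2 + 133/96x_1x_2^2 - 157/36x_2^3 + 7/72x_1^2 + 47/48x_1x_2 + 73/24x_2^2 - 49/24x_1 + 239/72x_2
  leading term x_2^4: subtract (x_2)·g_3 from -2x_2^4 - 1/2x_1^3 + 59/24x_1^2x_2 + 133/96x_1x_2^2 - 157/36x_2^3 + 7/72x_1^2 + 47/48x_1x_2 + 73/24x_2^2 - 49/24x_1 + 239/72x_2 → -1/2x_1^3 + 185/72x_1^2x_2 + 7/32x_1x_2^2 - 5/4x_2^3 + 7/72x_1^2 + 95/48x_1x_2 - 15/8x_2^2 - 49/24x_1 + 25/8x_2
  leading term x_1^3: no divisor's leading term divides it; move -1/2x_1^3 to the remainder.
  leading term x_1^2x_2: subtract (185/288)·f_1 from 185/72x_1^2x_2 + 7/32x_1x_2^2 - 5/4x_2^3 + 7/72x_1^2 + 95/48x_1x_2 - 15/8x_2^2 - 49/24x_1 + 25/8x_2 → 391/96x_1x_2^2 - 5/4x_2^3 + 7/72x_1^2 + 95/48x_1x_2 + 235/72x_2^2 - 49/24x_1 + 335/48x_2 - 1295/144
  leading term x_1x_2^2: subtract (391/864)·f_2 from 391/96x_1x_2^2 - 5/4x_2^3 + 7/72x_1^2 + 95/48x_1x_2 + 235/72x_2^2 - 49/24x_1 + 335/48x_2 - 1295/144 → -5/4x_2^3 + 7/72x_1^2 + 3029/1728x_1x_2 + 235/72x_2^2 - 2155/864x_1 + 1061/96x_2 - 3763/288
  leading term x_2^3: subtract (5/8)·g_3 from -5/4x_2^3 + 7/72x_1^2 + 3029/1728x_1x_2 + 235/72x_2^2 - 2155/864x_1 + 1061/96x_2 - 3763/288 → 1/6x_1^2 + 1769/1728x_1x_2 + 125/24x_2^2 - 1615/864x_1 + 383/48x_2 - 211/16
  leading term x_1^2: no divisor's leading term divides it; move 1/6x_1^2 to the remainder.
  leading term x_1x_2: no divisor's leading term divides it; move 1769/1728x_1x_2 to the remainder.
  leading term x_2^2: no divisor's leading term divides it; move 125/24x_2^2 to the remainder.
  leading term x_1: no divisor's leading term divides it; move -1615/864x_1 to the remainder.
  leading term x_2: no divisor's leading term divides it; move 383/48x_2 to the remainder.
  leading term 1: no divisor's leading term divides it; move -211/16 to the remainder.
  remainder -1/18x_1^4 - 1/2x_1^3 + 1/6x_1^2 + 1769/1728x_1x_2 + 125/24x_2^2 - 1615/864x_1 + 383/48x_2 - 211/16 ≠ 0; add g_4 = -1/18x_1^4 - 1/2x_1^3 + 1/6x_1^2 + 1769/1728x_1x_2 + 125/24x_2^2 - 1615/864x_1 + 383/48x_2 - 211/16 to the basis.

S(f_2,g_3): lcm = x_1x_2^3. S = -1/18x_1^3 + 7/12x_1^2x_2 - 3/2x_1x_2^2 - 1/2x_1^2 + 185/72x_1x_2 - x_2^2 + 7/72x_1 + x_2.
  leading term x_1^3: no divisor's leading term divides it; move -1/18x_1^3 to the remainder.
  leading term x_1^2x_2: subtract (7/48)·f_1 from 7/12x_1^2x_2 - 3/2x_1x_2^2 - 1/2x_1^2 + 185/72x_1x_2 - x_2^2 + 7/72x_1 + x_2 → -5/8x_1x_2^2 - 1/2x_1^2 + 185/72x_1x_2 + 1/6x_2^2 + 7/72x_1 + 15/8x_2 - 49/24
  leading term x_1x_2^2: subtract (-5/72)·f_2 from -5/8x_1x_2^2 - 1/2x_1^2 + 185/72x_1x_2 + 1/6x_2^2 + 7/72x_1 + 15/8x_2 - 49/24 → -1/2x_1^2 + 125/48x_1x_2 + 1/6x_2^2 + 1/6x_1 + 5/4x_2 - 17/12
  leading term x_1^2: no divisor's leading term divides it; move -1/2x_1^2 to the remainder.
  leading term x_1x_2: no divisor's leading term divides it; move 125/48x_1x_2 to the remainder.
  leading term x_2^2: no divisor's leading term divides it; move 1/6x_2^2 to the remainder.
  leading term x_1: no divisor's leading term divides it; move 1/6x_1 to the remainder.
  leading term x_2: no divisor's leading term divides it; move 5/4x_2 to the remainder.
  leading term 1: no divisor's leading term divides it; move -17/12 to the remainder.
  remainder -1/18x_1^3 - 1/2x_1^2 + 125/48x_1x_2 + 1/6x_2^2 + 1/6x_1 + 5/4x_2 - 17/12 ≠ 0; add g_5 = -1/18x_1^3 - 1/2x_1^2 + 125/48x_1x_2 + 1/6x_2^2 + 1/6x_1 + 5/4x_2 - 17/12 to the basis.

The other S-polynomials (S(f_1,g_4), S(f_2,g_4), S(g_3,g_4), S(f_1,g_5), S(f_2,g_5), S(g_3,g_5), S(g_4,g_5)) all reduce to 0 modulo the current basis, so we have a Gröbner basis.
Inter-reduce: drop elements whose leading term is divisible by another's, tail-reduce, and make monic.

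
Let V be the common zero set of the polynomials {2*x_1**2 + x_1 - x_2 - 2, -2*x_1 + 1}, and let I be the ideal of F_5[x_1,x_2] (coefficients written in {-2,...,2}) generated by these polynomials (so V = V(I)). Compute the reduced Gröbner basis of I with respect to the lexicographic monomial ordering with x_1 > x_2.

f_1 = 2*x_1**2 + x_1 - x_2 - 2, LT = x_1**2.
f_2 = -2*x_1 + 1, LT = x_1.

S(f_1,f_2): lcm = x_1**2. S = x_1 + 2*x_2 - 1.
  leading term x_1: subtract (2)·f_2 from x_1 + 2*x_2 - 1 → 2*x_2 + 2
  leading term x_2: no divisor's leading term divides it; move 2*x_2 to the remainder.
  leading term 1: no divisor's leading term divides it; move 2 to the remainder.
  remainder 2*x_2 + 2 ≠ 0; add g_3 = 2*x_2 + 2 to the basis.

The other S-polynomials (S(f_1,g_3), S(f_2,g_3)) all reduce to 0 modulo the current basis, so we have a Gröbner basis.
Inter-reduce: drop elements whose leading term is divisible by another's, tail-reduce, and make monic.

G = {x_1 + 2, x_2 + 1}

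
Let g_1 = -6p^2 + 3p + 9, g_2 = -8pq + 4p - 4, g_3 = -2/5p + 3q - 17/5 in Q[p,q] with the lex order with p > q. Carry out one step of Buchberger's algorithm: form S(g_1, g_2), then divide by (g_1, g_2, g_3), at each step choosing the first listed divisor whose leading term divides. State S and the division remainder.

lcm(LM(g_1), LM(g_2)) = p^2q.
S = (lcm/LT(g_1))·g_1 − (lcm/LT(g_2))·g_2 = 1/2p^2 - 1/2pq - 1/2p - 3/2q.
Reduce S modulo (g_1, g_2, g_3) in that order:
  leading term p^2: subtract (-1/12)·g_1 from 1/2p^2 - 1/2pq - 1/2p - 3/2q → -1/2pq - 1/4p - 3/2q + 3/4
  leading term pq: subtract (1/16)·g_2 from -1/2pq - 1/4p - 3/2q + 3/4 → -1/2p - 3/2q + 1
  leading term p: subtract (5/4)·g_3 from -1/2p - 3/2q + 1 → -21/4q + 21/4
  leading term q: no divisor's leading term divides it; move -21/4q to the remainder.
  leading term 1: no divisor's leading term divides it; move 21/4 to the remainder.
The remainder -21/4q + 21/4 is nonzero, so it would be added as the next basis element.

S(g_1, g_2) = 1/2p^2 - 1/2pq - 1/2p - 3/2q; remainder on division = -21/4q + 21/4.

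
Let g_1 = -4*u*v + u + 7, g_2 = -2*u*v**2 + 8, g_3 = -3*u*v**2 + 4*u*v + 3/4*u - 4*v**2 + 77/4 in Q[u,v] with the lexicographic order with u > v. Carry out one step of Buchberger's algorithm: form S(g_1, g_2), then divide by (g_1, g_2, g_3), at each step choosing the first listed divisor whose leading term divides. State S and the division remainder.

S(g_1, g_2) = -1/4*u*v - 7/4*v + 4; remainder on division = -1/16*u - 7/4*v + 57/16.

lcm(LM(g_1), LM(g_2)) = u*v**2.
S = (lcm/LT(g_1))·g_1 − (lcm/LT(g_2))·g_2 = -1/4*u*v - 7/4*v + 4.
Reduce S modulo (g_1, g_2, g_3) in that order:
  leading term u*v: subtract (1/16)·g_1 from -1/4*u*v - 7/4*v + 4 → -1/16*u - 7/4*v + 57/16
  leading term u: no divisor's leading term divides it; move -1/16*u to the remainder.
  leading term v: no divisor's leading term divides it; move -7/4*v to the remainder.
  leading term 1: no divisor's leading term divides it; move 57/16 to the remainder.
The remainder -1/16*u - 7/4*v + 57/16 is nonzero, so it would be added as the next basis element.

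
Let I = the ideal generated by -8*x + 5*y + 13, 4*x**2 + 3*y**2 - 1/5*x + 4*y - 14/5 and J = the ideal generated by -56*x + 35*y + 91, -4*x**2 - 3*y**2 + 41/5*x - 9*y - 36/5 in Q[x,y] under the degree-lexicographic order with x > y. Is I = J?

No, the ideals differ.

Since reduced Gröbner bases are canonical representatives of ideals under a given ordering, it suffices to compute and compare them.
Buchberger on the first generating set:
f_1 = -8*x + 5*y + 13, LT = x.
f_2 = 4*x**2 + 3*y**2 - 1/5*x + 4*y - 14/5, LT = x**2.

S(f_1,f_2): lcm = x**2. S = -5/8*x*y - 3/4*y**2 - 63/40*x - y + 7/10.
  leading term x*y: subtract (5/64*y)·f_1 from -5/8*x*y - 3/4*y**2 - 63/40*x - y + 7/10 → -73/64*y**2 - 63/40*x - 129/64*y + 7/10
  leading term y**2: no divisor's leading term divides it; move -73/64*y**2 to the remainder.
  leading term x: subtract (63/320)·f_1 from -63/40*x - 129/64*y + 7/10 → -3*y - 119/64
  leading term y: no divisor's leading term divides it; move -3*y to the remainder.
  leading term 1: no divisor's leading term divides it; move -119/64 to the remainder.
  remainder -73/64*y**2 - 3*y - 119/64 ≠ 0; add g_3 = -73/64*y**2 - 3*y - 119/64 to the basis.

The other S-polynomials (S(f_1,g_3), S(f_2,g_3)) all reduce to 0 modulo the current basis, so we have a Gröbner basis.
Inter-reduce: drop elements whose leading term is divisible by another's, tail-reduce, and make monic.
Reduced Gröbner basis: {y**2 + 192/73*y + 119/73, x - 5/8*y - 13/8}.

Buchberger on the second generating set:
h_1 = -56*x + 35*y + 91, LT = x.
h_2 = -4*x**2 - 3*y**2 + 41/5*x - 9*y - 36/5, LT = x**2.

S(h_1,h_2): lcm = x**2. S = -5/8*x*y - 3/4*y**2 + 17/40*x - 9/4*y - 9/5.
  leading term x*y: subtract (5/448*y)·h_1 from -5/8*x*y - 3/4*y**2 + 17/40*x - 9/4*y - 9/5 → -73/64*y**2 + 17/40*x - 209/64*y - 9/5
  leading term y**2: no divisor's leading term divides it; move -73/64*y**2 to the remainder.
  leading term x: subtract (-17/2240)·h_1 from 17/40*x - 209/64*y - 9/5 → -3*y - 71/64
  leading term y: no divisor's leading term divides it; move -3*y to the remainder.
  leading term 1: no divisor's leading term divides it; move -71/64 to the remainder.
  remainder -73/64*y**2 - 3*y - 71/64 ≠ 0; add k_3 = -73/64*y**2 - 3*y - 71/64 to the basis.

The other S-polynomials (S(h_1,k_3), S(h_2,k_3)) all reduce to 0 modulo the current basis, so we have a Gröbner basis.
Inter-reduce: drop elements whose leading term is divisible by another's, tail-reduce, and make monic.
Reduced Gröbner basis: {y**2 + 192/73*y + 71/73, x - 5/8*y - 13/8}.

Since the reduced bases disagree, the two ideals are not the same.
The same test decides containment: I ⊆ J iff every generator of I reduces to 0 modulo a Gröbner basis of J.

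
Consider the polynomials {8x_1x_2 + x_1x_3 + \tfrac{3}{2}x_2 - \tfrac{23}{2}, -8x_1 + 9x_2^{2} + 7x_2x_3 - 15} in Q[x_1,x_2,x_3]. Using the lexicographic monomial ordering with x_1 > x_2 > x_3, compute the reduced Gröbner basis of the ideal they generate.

G = {x_1 - \tfrac{9}{8}x_2^{2} - \tfrac{7}{8}x_2x_3 + \tfrac{15}{8}, x_2^{3} + \tfrac{65}{72}x_2^{2}x_3 + \tfrac{7}{72}x_2x_3^{2} - \tfrac{3}{2}x_2 - \tfrac{5}{24}x_3 - \tfrac{23}{18}}

f_1 = 8x_1x_2 + x_1x_3 + \tfrac{3}{2}x_2 - \tfrac{23}{2}, LT = x_1x_2.
f_2 = -8x_1 + 9x_2^{2} + 7x_2x_3 - 15, LT = x_1.

S(f_1,f_2): lcm = x_1x_2. S = \tfrac{1}{8}x_1x_3 + \tfrac{9}{8}x_2^{3} + \tfrac{7}{8}x_2^{2}x_3 - \tfrac{27}{16}x_2 - \tfrac{23}{16}.
  reduce S modulo (f_1, f_2):
  remainder \tfrac{9}{8}x_2^{3} + \tfrac{65}{64}x_2^{2}x_3 + \tfrac{7}{64}x_2x_3^{2} - \tfrac{27}{16}x_2 - \tfrac{15}{64}x_3 - \tfrac{23}{16} ≠ 0; add g_3 = \tfrac{9}{8}x_2^{3} + \tfrac{65}{64}x_2^{2}x_3 + \tfrac{7}{64}x_2x_3^{2} - \tfrac{27}{16}x_2 - \tfrac{15}{64}x_3 - \tfrac{23}{16} to the basis.

The other S-polynomials (S(f_1,g_3), S(f_2,g_3)) all reduce to 0 modulo the current basis, so we have a Gröbner basis.
Inter-reduce: drop elements whose leading term is divisible by another's, tail-reduce, and make monic.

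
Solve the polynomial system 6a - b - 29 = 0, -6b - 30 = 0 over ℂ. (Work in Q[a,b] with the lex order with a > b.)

Compute a lex Gröbner basis by Buchberger's algorithm.
f_1 = 6a - b - 29, LT = a.
f_2 = -6b - 30, LT = b.

The S-polynomials (S(f_1,f_2)) all reduce to 0 modulo the current basis, so we have a Gröbner basis.
Inter-reduce: drop elements whose leading term is divisible by another's, tail-reduce, and make monic.
Reduced Gröbner basis: {a - 4, b + 5}.

A lex Gröbner basis eliminates variables successively. Here b + 5 depends only on b, with roots {-5}; lifting each root through the earlier basis elements recovers the full solutions.
  b = -5: the earlier basis element becomes a - 4 = 0, giving a = 4 — point (4, -5).
Substituting each solution back into the original system confirms all equations vanish.

{(4, -5)}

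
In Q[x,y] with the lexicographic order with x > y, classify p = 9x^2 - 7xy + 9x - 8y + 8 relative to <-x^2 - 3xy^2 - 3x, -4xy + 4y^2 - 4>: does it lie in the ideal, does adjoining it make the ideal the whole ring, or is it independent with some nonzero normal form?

9x^2 - 7xy + 9x - 8y + 8 is independent of I; its normal form modulo I is -54y^4 - 45y^3 - 7y^2 + 37y + 69.

First compute the reduced Gröbner basis of I by Buchberger's algorithm.
f_1 = -x^2 - 3xy^2 - 3x, LT = x^2.
f_2 = -4xy + 4y^2 - 4, LT = xy.

S(f_1,f_2): lcm = x^2y. S = 3xy^3 + xy^2 + 3xy - x.
  leading term xy^3: subtract (-3/4y^2)·f_2 from 3xy^3 + xy^2 + 3xy - x → xy^2 + 3xy - x + 3y^4 - 3y^2
  leading term xy^2: subtract (-1/4y)·f_2 from xy^2 + 3xy - x + 3y^4 - 3y^2 → 3xy - x + 3y^4 + y^3 - 3y^2 - y
  leading term xy: subtract (-3/4)·f_2 from 3xy - x + 3y^4 + y^3 - 3y^2 - y → -x + 3y^4 + y^3 - y - 3
  leading term x: no divisor's leading term divides it; move -x to the remainder.
  leading term y^4: no divisor's leading term divides it; move 3y^4 to the remainder.
  leading term y^3: no divisor's leading term divides it; move y^3 to the remainder.
  leading term y: no divisor's leading term divides it; move -y to the remainder.
  leading term 1: no divisor's leading term divides it; move -3 to the remainder.
  remainder -x + 3y^4 + y^3 - y - 3 ≠ 0; add h_3 = -x + 3y^4 + y^3 - y - 3 to the basis.

S(f_1,h_3): lcm = x^2. S = 3xy^4 + xy^3 + 3xy^2 - xy.
  leading term xy^4: subtract (-3/4y^3)·f_2 from 3xy^4 + xy^3 + 3xy^2 - xy → xy^3 + 3xy^2 - xy + 3y^5 - 3y^3
  leading term xy^3: subtract (-1/4y^2)·f_2 from xy^3 + 3xy^2 - xy + 3y^5 - 3y^3 → 3xy^2 - xy + 3y^5 + y^4 - 3y^3 - y^2
  leading term xy^2: subtract (-3/4y)·f_2 from 3xy^2 - xy + 3y^5 + y^4 - 3y^3 - y^2 → -xy + 3y^5 + y^4 - y^2 - 3y
  leading term xy: subtract (1/4)·f_2 from -xy + 3y^5 + y^4 - y^2 - 3y → 3y^5 + y^4 - 2y^2 - 3y + 1
  leading term y^5: no divisor's leading term divides it; move 3y^5 to the remainder.
  leading term y^4: no divisor's leading term divides it; move y^4 to the remainder.
  leading term y^2: no divisor's leading term divides it; move -2y^2 to the remainder.
  leading term y: no divisor's leading term divides it; move -3y to the remainder.
  leading term 1: no divisor's leading term divides it; move 1 to the remainder.
  remainder 3y^5 + y^4 - 2y^2 - 3y + 1 ≠ 0; add h_4 = 3y^5 + y^4 - 2y^2 - 3y + 1 to the basis.

The other S-polynomials (S(f_2,h_3), S(f_1,h_4), S(f_2,h_4), S(h_3,h_4)) all reduce to 0 modulo the current basis, so we have a Gröbner basis.
Inter-reduce: drop elements whose leading term is divisible by another's, tail-reduce, and make monic.
Reduced Gröbner basis: {x - 3y^4 - y^3 + y + 3, y^5 + 1/3y^4 - 2/3y^2 - y + 1/3}.
Label its elements g_1 = x - 3y^4 - y^3 + y + 3, g_2 = y^5 + 1/3y^4 - 2/3y^2 - y + 1/3.

Reduce p = 9x^2 - 7xy + 9x - 8y + 8 modulo G:
  leading term x^2: subtract (9x)·g_1 from 9x^2 - 7xy + 9x - 8y + 8 → 27xy^4 + 9xy^3 - 16xy - 18x - 8y + 8
  leading term xy^4: subtract (27y^4)·g_1 from 27xy^4 + 9xy^3 - 16xy - 18x - 8y + 8 → 9xy^3 - 16xy - 18x + 81y^8 + 27y^7 - 27y^5 - 81y^4 - 8y + 8
  leading term xy^3: subtract (9y^3)·g_1 from 9xy^3 - 16xy - 18x + 81y^8 + 27y^7 - 27y^5 - 81y^4 - 8y + 8 → -16xy - 18x + 81y^8 + 54y^7 + 9y^6 - 27y^5 - 90y^4 - 27y^3 - 8y + 8
  leading term xy: subtract (-16y)·g_1 from -16xy - 18x + 81y^8 + 54y^7 + 9y^6 - 27y^5 - 90y^4 - 27y^3 - 8y + 8 → -18x + 81y^8 + 54y^7 + 9y^6 - 75y^5 - 106y^4 - 27y^3 + 16y^2 + 40y + 8
  leading term x: subtract (-18)·g_1 from -18x + 81y^8 + 54y^7 + 9y^6 - 75y^5 - 106y^4 - 27y^3 + 16y^2 + 40y + 8 → 81y^8 + 54y^7 + 9y^6 - 75y^5 - 160y^4 - 45y^3 + 16y^2 + 58y + 62
  leading term y^8: subtract (81y^3)·g_2 from 81y^8 + 54y^7 + 9y^6 - 75y^5 - 160y^4 - 45y^3 + 16y^2 + 58y + 62 → 27y^7 + 9y^6 - 21y^5 - 79y^4 - 72y^3 + 16y^2 + 58y + 62
  leading term y^7: subtract (27y^2)·g_2 from 27y^7 + 9y^6 - 21y^5 - 79y^4 - 72y^3 + 16y^2 + 58y + 62 → -21y^5 - 61y^4 - 45y^3 + 7y^2 + 58y + 62
  leading term y^5: subtract (-21)·g_2 from -21y^5 - 61y^4 - 45y^3 + 7y^2 + 58y + 62 → -54y^4 - 45y^3 - 7y^2 + 37y + 69
  leading term y^4: no divisor's leading term divides it; move -54y^4 to the remainder.
  leading term y^3: no divisor's leading term divides it; move -45y^3 to the remainder.
  leading term y^2: no divisor's leading term divides it; move -7y^2 to the remainder.
  leading term y: no divisor's leading term divides it; move 37y to the remainder.
  leading term 1: no divisor's leading term divides it; move 69 to the remainder.
  normal form = -54y^4 - 45y^3 - 7y^2 + 37y + 69.
The normal form is nonzero, so p ∉ I. Since p minus its normal form lies in I, I + (p) = I + (r) where r = -54y^4 - 45y^3 - 7y^2 + 37y + 69; decide whether this ideal is the whole ring.
Run Buchberger on G together with r (pairs among the g_i already reduce to 0 since G is a Gröbner basis):
g_1 = x - 3y^4 - y^3 + y + 3, LT = x.
g_2 = y^5 + 1/3y^4 - 2/3y^2 - y + 1/3, LT = y^5.
r = -54y^4 - 45y^3 - 7y^2 + 37y + 69, LT = y^4.

S(g_2,r): lcm = y^5. S = -1/2y^4 - 7/54y^3 + 1/54y^2 + 5/18y + 1/3.
  leading term y^4: subtract (1/108)·r from -1/2y^4 - 7/54y^3 + 1/54y^2 + 5/18y + 1/3 → 31/108y^3 + 1/12y^2 - 7/108y - 11/36
  leading term y^3: no divisor's leading term divides it; move 31/108y^3 to the remainder.
  leading term y^2: no divisor's leading term divides it; move 1/12y^2 to the remainder.
  leading term y: no divisor's leading term divides it; move -7/108y to the remainder.
  leading term 1: no divisor's leading term divides it; move -11/36 to the remainder.
  remainder 31/108y^3 + 1/12y^2 - 7/108y - 11/36 ≠ 0; add m_4 = 31/108y^3 + 1/12y^2 - 7/108y - 11/36 to the basis.

S(g_2,m_4): lcm = y^5. S = 4/93y^4 + 7/31y^3 + 37/93y^2 - y + 1/3.
  leading term y^4: subtract (-2/2511)·r from 4/93y^4 + 7/31y^3 + 37/93y^2 - y + 1/3 → 53/279y^3 + 985/2511y^2 - 2437/2511y + 325/837
  leading term y^3: subtract (636/961)·m_4 from 53/279y^3 + 985/2511y^2 - 2437/2511y + 325/837 → 26242/77841y^2 - 72208/77841y + 15322/25947
  leading term y^2: no divisor's leading term divides it; move 26242/77841y^2 to the remainder.
  leading term y: no divisor's leading term divides it; move -72208/77841y to the remainder.
  leading term 1: no divisor's leading term divides it; move 15322/25947 to the remainder.
  remainder 26242/77841y^2 - 72208/77841y + 15322/25947 ≠ 0; add m_5 = 26242/77841y^2 - 72208/77841y + 15322/25947 to the basis.

S(r,m_4): lcm = y^4. S = 101/186y^3 + 595/1674y^2 + 635/1674y - 23/18.
  leading term y^3: subtract (1818/961)·m_4 from 101/186y^3 + 595/1674y^2 + 635/1674y - 23/18 → 5132/25947y^2 + 13024/25947y - 6052/8649
  leading term y^2: subtract (7698/13121)·m_5 from 5132/25947y^2 + 13024/25947y - 6052/8649 → 425536/406751y - 425536/406751
  leading term y: no divisor's leading term divides it; move 425536/406751y to the remainder.
  leading term 1: no divisor's leading term divides it; move -425536/406751 to the remainder.
  remainder 425536/406751y - 425536/406751 ≠ 0; add m_6 = 425536/406751y - 425536/406751 to the basis.

The other S-polynomials (S(g_1,g_2), S(g_1,r), S(g_1,m_4), S(g_1,m_5), S(g_2,m_5), S(r,m_5), S(m_4,m_5), S(g_1,m_6), S(g_2,m_6), S(r,m_6), S(m_4,m_6), S(m_5,m_6)) all reduce to 0 modulo the current basis, so we have a Gröbner basis.
Inter-reduce: drop elements whose leading term is divisible by another's, tail-reduce, and make monic.
Reduced Gröbner basis: {x, y - 1}.
The reduced Gröbner basis of I + (p) is {x, y - 1} ≠ {1}, a proper ideal, so the enlarged system stays consistent: p is independent of I, with normal form -54y^4 - 45y^3 - 7y^2 + 37y + 69.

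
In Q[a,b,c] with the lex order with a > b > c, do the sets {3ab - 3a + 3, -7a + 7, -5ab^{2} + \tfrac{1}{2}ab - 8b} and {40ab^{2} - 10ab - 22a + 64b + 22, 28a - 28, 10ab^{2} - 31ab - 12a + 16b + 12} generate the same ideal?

Yes, the ideals are equal.

Equality of ideals is decidable: compute both reduced Gröbner bases (unique for the ordering) and check whether they agree.
Buchberger on the first generating set:
f_1 = 3ab - 3a + 3, LT = ab.
f_2 = -7a + 7, LT = a.
f_3 = -5ab^{2} + \tfrac{1}{2}ab - 8b, LT = ab^{2}.

S(f_1,f_2): lcm = ab. S = -a + b + 1.
  reduce S modulo (f_1, f_2, f_3):
  remainder b ≠ 0; add g_4 = b to the basis.

The other S-polynomials (S(f_1,f_3), S(f_2,f_3), S(f_1,g_4), S(f_2,g_4), S(f_3,g_4)) all reduce to 0 modulo the current basis, so we have a Gröbner basis.
Inter-reduce: drop elements whose leading term is divisible by another's, tail-reduce, and make monic.
Reduced Gröbner basis: {a - 1, b}.

Buchberger on the second generating set:
h_1 = 40ab^{2} - 10ab - 22a + 64b + 22, LT = ab^{2}.
h_2 = 28a - 28, LT = a.
h_3 = 10ab^{2} - 31ab - 12a + 16b + 12, LT = ab^{2}.

S(h_1,h_2): lcm = ab^{2}. S = -\tfrac{1}{4}ab - \tfrac{11}{20}a + b^{2} + \tfrac{8}{5}b + \tfrac{11}{20}.
  reduce S modulo (h_1, h_2, h_3):
  remainder b^{2} + \tfrac{27}{20}b ≠ 0; add k_4 = b^{2} + \tfrac{27}{20}b to the basis.

S(h_1,h_3): lcm = ab^{2}. S = \tfrac{57}{20}ab + \tfrac{13}{20}a - \tfrac{13}{20}.
  reduce S modulo (h_1, h_2, h_3, k_4):
  remainder \tfrac{57}{20}b ≠ 0; add k_5 = \tfrac{57}{20}b to the basis.

The other S-polynomials (S(h_2,h_3), S(h_1,k_4), S(h_2,k_4), S(h_3,k_4), S(h_1,k_5), S(h_2,k_5), S(h_3,k_5), S(k_4,k_5)) all reduce to 0 modulo the current basis, so we have a Gröbner basis.
Inter-reduce: drop elements whose leading term is divisible by another's, tail-reduce, and make monic.
Reduced Gröbner basis: {a - 1, b}.

Same reduced basis, so the two generating sets span the same ideal.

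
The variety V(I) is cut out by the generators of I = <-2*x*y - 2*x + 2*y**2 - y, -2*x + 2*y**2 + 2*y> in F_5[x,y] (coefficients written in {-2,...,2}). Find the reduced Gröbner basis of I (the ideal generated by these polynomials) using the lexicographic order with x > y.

f_1 = -2*x*y - 2*x + 2*y**2 - y, LT = x*y.
f_2 = -2*x + 2*y**2 + 2*y, LT = x.

S(f_1,f_2): lcm = x*y. S = x + y**3 - 2*y.
  leading term x: subtract (2)·f_2 from x + y**3 - 2*y → y**3 + y**2 - y
  leading term y**3: no divisor's leading term divides it; move y**3 to the remainder.
  leading term y**2: no divisor's leading term divides it; move y**2 to the remainder.
  leading term y: no divisor's leading term divides it; move -y to the remainder.
  remainder y**3 + y**2 - y ≠ 0; add g_3 = y**3 + y**2 - y to the basis.

S(f_1,g_3): lcm = x*y**3. S = x*y - y**4 - 2*y**3.
  leading term x*y: subtract (2)·f_1 from x*y - y**4 - 2*y**3 → -x - y**4 - 2*y**3 + y**2 + 2*y
  leading term x: subtract (-2)·f_2 from -x - y**4 - 2*y**3 + y**2 + 2*y → -y**4 - 2*y**3 + y
  leading term y**4: subtract (-y)·g_3 from -y**4 - 2*y**3 + y → -y**3 - y**2 + y
  leading term y**3: subtract (-1)·g_3 from -y**3 - y**2 + y → 0
  remainder 0.

S(f_2,g_3): leading monomials are coprime, so the S-polynomial reduces to 0 (Buchberger's first criterion).
Every S-polynomial of the final basis reduces to 0, so we have a Gröbner basis.
Inter-reduce: drop elements whose leading term is divisible by another's, tail-reduce, and make monic.

G = {x - y**2 - y, y**3 + y**2 - y}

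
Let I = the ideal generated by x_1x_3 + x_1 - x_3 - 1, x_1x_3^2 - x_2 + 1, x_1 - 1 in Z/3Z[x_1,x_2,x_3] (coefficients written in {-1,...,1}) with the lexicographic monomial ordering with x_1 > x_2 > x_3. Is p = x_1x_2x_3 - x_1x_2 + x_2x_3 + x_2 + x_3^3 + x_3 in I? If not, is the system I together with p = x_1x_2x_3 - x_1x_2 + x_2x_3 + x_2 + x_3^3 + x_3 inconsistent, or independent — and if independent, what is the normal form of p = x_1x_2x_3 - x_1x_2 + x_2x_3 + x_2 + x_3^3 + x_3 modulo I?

x_1x_2x_3 - x_1x_2 + x_2x_3 + x_2 + x_3^3 + x_3 lies in I (it reduces to 0).

First compute the reduced Gröbner basis of I by Buchberger's algorithm.
f_1 = x_1x_3 + x_1 - x_3 - 1, LT = x_1x_3.
f_2 = x_1x_3^2 - x_2 + 1, LT = x_1x_3^2.
f_3 = x_1 - 1, LT = x_1.

S(f_1,f_2): lcm = x_1x_3^2. S = x_1x_3 + x_2 - x_3^2 - x_3 - 1.
  leading term x_1x_3: subtract (1)·f_1 from x_1x_3 + x_2 - x_3^2 - x_3 - 1 → -x_1 + x_2 - x_3^2
  leading term x_1: subtract (-1)·f_3 from -x_1 + x_2 - x_3^2 → x_2 - x_3^2 - 1
  leading term x_2: no divisor's leading term divides it; move x_2 to the remainder.
  leading term x_3^2: no divisor's leading term divides it; move -x_3^2 to the remainder.
  leading term 1: no divisor's leading term divides it; move -1 to the remainder.
  remainder x_2 - x_3^2 - 1 ≠ 0; add h_4 = x_2 - x_3^2 - 1 to the basis.

S(f_1,f_3): lcm = x_1x_3. S = x_1 - 1.
  leading term x_1: subtract (1)·f_3 from x_1 - 1 → 0
  remainder 0.

S(f_2,f_3): lcm = x_1x_3^2. S = -x_2 + x_3^2 + 1.
  leading term x_2: subtract (-1)·h_4 from -x_2 + x_3^2 + 1 → 0
  remainder 0.

S(f_1,h_4): leading monomials are coprime, so the S-polynomial reduces to 0 (Buchberger's first criterion).
S(f_2,h_4): leading monomials are coprime, so the S-polynomial reduces to 0 (Buchberger's first criterion).
S(f_3,h_4): leading monomials are coprime, so the S-polynomial reduces to 0 (Buchberger's first criterion).
Every S-polynomial of the final basis reduces to 0, so we have a Gröbner basis.
Inter-reduce: drop elements whose leading term is divisible by another's, tail-reduce, and make monic.
Reduced Gröbner basis: {x_1 - 1, x_2 - x_3^2 - 1}.
Label its elements g_1 = x_1 - 1, g_2 = x_2 - x_3^2 - 1.

Reduce p = x_1x_2x_3 - x_1x_2 + x_2x_3 + x_2 + x_3^3 + x_3 modulo G:
  leading term x_1x_2x_3: subtract (x_2x_3)·g_1 from x_1x_2x_3 - x_1x_2 + x_2x_3 + x_2 + x_3^3 + x_3 → -x_1x_2 - x_2x_3 + x_2 + x_3^3 + x_3
  leading term x_1x_2: subtract (-x_2)·g_1 from -x_1x_2 - x_2x_3 + x_2 + x_3^3 + x_3 → -x_2x_3 + x_3^3 + x_3
  leading term x_2x_3: subtract (-x_3)·g_2 from -x_2x_3 + x_3^3 + x_3 → 0
  normal form = 0.
Since the normal form is 0, p ∈ I.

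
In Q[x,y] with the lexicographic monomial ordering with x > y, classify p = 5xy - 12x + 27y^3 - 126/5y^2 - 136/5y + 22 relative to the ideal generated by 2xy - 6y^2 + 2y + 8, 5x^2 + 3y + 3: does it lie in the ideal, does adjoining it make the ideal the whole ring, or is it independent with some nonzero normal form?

Adjoining 5xy - 12x + 27y^3 - 126/5y^2 - 136/5y + 22 makes the ideal the whole ring: the system is inconsistent.

First compute the reduced Gröbner basis of I by Buchberger's algorithm.
f_1 = 2xy - 6y^2 + 2y + 8, LT = xy.
f_2 = 5x^2 + 3y + 3, LT = x^2.

S(f_1,f_2): lcm = x^2y. S = -3xy^2 + xy + 4x - 3/5y^2 - 3/5y.
  leading term xy^2: subtract (-3/2y)·f_1 from -3xy^2 + xy + 4x - 3/5y^2 - 3/5y → xy + 4x - 9y^3 + 12/5y^2 + 57/5y
  leading term xy: subtract (1/2)·f_1 from xy + 4x - 9y^3 + 12/5y^2 + 57/5y → 4x - 9y^3 + 27/5y^2 + 52/5y - 4
  leading term x: no divisor's leading term divides it; move 4x to the remainder.
  leading term y^3: no divisor's leading term divides it; move -9y^3 to the remainder.
  leading term y^2: no divisor's leading term divides it; move 27/5y^2 to the remainder.
  leading term y: no divisor's leading term divides it; move 52/5y to the remainder.
  leading term 1: no divisor's leading term divides it; move -4 to the remainder.
  remainder 4x - 9y^3 + 27/5y^2 + 52/5y - 4 ≠ 0; add h_3 = 4x - 9y^3 + 27/5y^2 + 52/5y - 4 to the basis.

S(f_1,h_3): lcm = xy. S = 9/4y^4 - 27/20y^3 - 28/5y^2 + 2y + 4.
  leading term y^4: no divisor's leading term divides it; move 9/4y^4 to the remainder.
  leading term y^3: no divisor's leading term divides it; move -27/20y^3 to the remainder.
  leading term y^2: no divisor's leading term divides it; move -28/5y^2 to the remainder.
  leading term y: no divisor's leading term divides it; move 2y to the remainder.
  leading term 1: no divisor's leading term divides it; move 4 to the remainder.
  remainder 9/4y^4 - 27/20y^3 - 28/5y^2 + 2y + 4 ≠ 0; add h_4 = 9/4y^4 - 27/20y^3 - 28/5y^2 + 2y + 4 to the basis.

The other S-polynomials (S(f_2,h_3), S(f_1,h_4), S(f_2,h_4), S(h_3,h_4)) all reduce to 0 modulo the current basis, so we have a Gröbner basis.
Inter-reduce: drop elements whose leading term is divisible by another's, tail-reduce, and make monic.
Reduced Gröbner basis: {x - 9/4y^3 + 27/20y^2 + 13/5y - 1, y^4 - 3/5y^3 - 112/45y^2 + 8/9y + 16/9}.
Label its elements g_1 = x - 9/4y^3 + 27/20y^2 + 13/5y - 1, g_2 = y^4 - 3/5y^3 - 112/45y^2 + 8/9y + 16/9.

Reduce p = 5xy - 12x + 27y^3 - 126/5y^2 - 136/5y + 22 modulo G:
  leading term xy: subtract (5y)·g_1 from 5xy - 12x + 27y^3 - 126/5y^2 - 136/5y + 22 → -12x + 45/4y^4 + 81/4y^3 - 191/5y^2 - 111/5y + 22
  leading term x: subtract (-12)·g_1 from -12x + 45/4y^4 + 81/4y^3 - 191/5y^2 - 111/5y + 22 → 45/4y^4 - 27/4y^3 - 22y^2 + 9y + 10
  leading term y^4: subtract (45/4)·g_2 from 45/4y^4 - 27/4y^3 - 22y^2 + 9y + 10 → 6y^2 - y - 10
  leading term y^2: no divisor's leading term divides it; move 6y^2 to the remainder.
  leading term y: no divisor's leading term divides it; move -y to the remainder.
  leading term 1: no divisor's leading term divides it; move -10 to the remainder.
  normal form = 6y^2 - y - 10.
The normal form is nonzero, so p ∉ I. Since p minus its normal form lies in I, I + (p) = I + (r) where r = 6y^2 - y - 10; decide whether this ideal is the whole ring.
Run Buchberger on G together with r (pairs among the g_i already reduce to 0 since G is a Gröbner basis):
g_1 = x - 9/4y^3 + 27/20y^2 + 13/5y - 1, LT = x.
g_2 = y^4 - 3/5y^3 - 112/45y^2 + 8/9y + 16/9, LT = y^4.
r = 6y^2 - y - 10, LT = y^2.

S(g_2,r): lcm = y^4. S = -13/30y^3 - 37/45y^2 + 8/9y + 16/9.
  leading term y^3: subtract (-13/180y)·r from -13/30y^3 - 37/45y^2 + 8/9y + 16/9 → -161/180y^2 + 1/6y + 16/9
  leading term y^2: subtract (-161/1080)·r from -161/180y^2 + 1/6y + 16/9 → 19/1080y + 31/108
  leading term y: no divisor's leading term divides it; move 19/1080y to the remainder.
  leading term 1: no divisor's leading term divides it; move 31/108 to the remainder.
  remainder 19/1080y + 31/108 ≠ 0; add m_4 = 19/1080y + 31/108 to the basis.

S(g_2,m_4): lcm = y^4. S = -1607/95y^3 - 112/45y^2 + 8/9y + 16/9.
  leading term y^3: subtract (-1607/570y)·r from -1607/95y^3 - 112/45y^2 + 8/9y + 16/9 → -9077/1710y^2 - 4669/171y + 16/9
  leading term y^2: subtract (-9077/10260)·r from -9077/1710y^2 - 4669/171y + 16/9 → -289217/10260y - 7253/1026
  leading term y: subtract (-578434/361)·m_4 from -289217/10260y - 7253/1026 → 163480/361
  leading term 1: no divisor's leading term divides it; move 163480/361 to the remainder.
  remainder 163480/361 ≠ 0; add m_5 = 163480/361 to the basis.

The other S-polynomials (S(g_1,g_2), S(g_1,r), S(g_1,m_4), S(r,m_4), S(g_1,m_5), S(g_2,m_5), S(r,m_5), S(m_4,m_5)) all reduce to 0 modulo the current basis, so we have a Gröbner basis.
Inter-reduce: drop elements whose leading term is divisible by another's, tail-reduce, and make monic.
Reduced Gröbner basis: {1}.
The reduced Gröbner basis of I + (p) is {1}: the ideal is the whole ring, so the enlarged system has no common solution — adjoining p is inconsistent.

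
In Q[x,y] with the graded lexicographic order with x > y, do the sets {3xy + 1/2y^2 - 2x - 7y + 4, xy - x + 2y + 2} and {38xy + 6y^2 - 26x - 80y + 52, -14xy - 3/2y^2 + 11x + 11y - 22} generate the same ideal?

Equality of ideals is decidable: compute both reduced Gröbner bases (unique for the ordering) and check whether they agree.
Buchberger on the first generating set:
f_1 = 3xy + 1/2y^2 - 2x - 7y + 4, LT = xy.
f_2 = xy - x + 2y + 2, LT = xy.

S(f_1,f_2): lcm = xy. S = 1/6y^2 + 1/3x - 13/3y - 2/3.
  leading term y^2: no divisor's leading term divides it; move 1/6y^2 to the remainder.
  leading term x: no divisor's leading term divides it; move 1/3x to the remainder.
  leading term y: no divisor's leading term divides it; move -13/3y to the remainder.
  leading term 1: no divisor's leading term divides it; move -2/3 to the remainder.
  remainder 1/6y^2 + 1/3x - 13/3y - 2/3 ≠ 0; add g_3 = 1/6y^2 + 1/3x - 13/3y - 2/3 to the basis.

S(f_1,g_3): lcm = xy^2. S = 1/6y^3 - 2x^2 + 76/3xy - 7/3y^2 + 4x + 4/3y.
  leading term y^3: subtract (y)·g_3 from 1/6y^3 - 2x^2 + 76/3xy - 7/3y^2 + 4x + 4/3y → -2x^2 + 25xy + 2y^2 + 4x + 2y
  leading term x^2: no divisor's leading term divides it; move -2x^2 to the remainder.
  leading term xy: subtract (25/3)·f_1 from 25xy + 2y^2 + 4x + 2y → -13/6y^2 + 62/3x + 181/3y - 100/3
  leading term y^2: subtract (-13)·g_3 from -13/6y^2 + 62/3x + 181/3y - 100/3 → 25x + 4y - 42
  leading term x: no divisor's leading term divides it; move 25x to the remainder.
  leading term y: no divisor's leading term divides it; move 4y to the remainder.
  leading term 1: no divisor's leading term divides it; move -42 to the remainder.
  remainder -2x^2 + 25x + 4y - 42 ≠ 0; add g_4 = -2x^2 + 25x + 4y - 42 to the basis.

The other S-polynomials (S(f_2,g_3), S(f_1,g_4), S(f_2,g_4), S(g_3,g_4)) all reduce to 0 modulo the current basis, so we have a Gröbner basis.
Inter-reduce: drop elements whose leading term is divisible by another's, tail-reduce, and make monic.
Reduced Gröbner basis: {x^2 - 25/2x - 2y + 21, xy - x + 2y + 2, y^2 + 2x - 26y - 4}.

Buchberger on the second generating set:
h_1 = 38xy + 6y^2 - 26x - 80y + 52, LT = xy.
h_2 = -14xy - 3/2y^2 + 11x + 11y - 22, LT = xy.

S(h_1,h_2): lcm = xy. S = 27/532y^2 + 27/266x - 351/266y - 27/133.
  leading term y^2: no divisor's leading term divides it; move 27/532y^2 to the remainder.
  leading term x: no divisor's leading term divides it; move 27/266x to the remainder.
  leading term y: no divisor's leading term divides it; move -351/266y to the remainder.
  leading term 1: no divisor's leading term divides it; move -27/133 to the remainder.
  remainder 27/532y^2 + 27/266x - 351/266y - 27/133 ≠ 0; add k_3 = 27/532y^2 + 27/266x - 351/266y - 27/133 to the basis.

S(h_1,k_3): lcm = xy^2. S = 3/19y^3 - 2x^2 + 481/19xy - 40/19y^2 + 4x + 26/19y.
  leading term y^3: subtract (28/9y)·k_3 from 3/19y^3 - 2x^2 + 481/19xy - 40/19y^2 + 4x + 26/19y → -2x^2 + 25xy + 2y^2 + 4x + 2y
  leading term x^2: no divisor's leading term divides it; move -2x^2 to the remainder.
  leading term xy: subtract (25/38)·h_1 from 25xy + 2y^2 + 4x + 2y → -37/19y^2 + 401/19x + 1038/19y - 650/19
  leading term y^2: subtract (-1036/27)·k_3 from -37/19y^2 + 401/19x + 1038/19y - 650/19 → 25x + 4y - 42
  leading term x: no divisor's leading term divides it; move 25x to the remainder.
  leading term y: no divisor's leading term divides it; move 4y to the remainder.
  leading term 1: no divisor's leading term divides it; move -42 to the remainder.
  remainder -2x^2 + 25x + 4y - 42 ≠ 0; add k_4 = -2x^2 + 25x + 4y - 42 to the basis.

The other S-polynomials (S(h_2,k_3), S(h_1,k_4), S(h_2,k_4), S(k_3,k_4)) all reduce to 0 modulo the current basis, so we have a Gröbner basis.
Inter-reduce: drop elements whose leading term is divisible by another's, tail-reduce, and make monic.
Reduced Gröbner basis: {x^2 - 25/2x - 2y + 21, xy - x + 2y + 2, y^2 + 2x - 26y - 4}.

These coincide, so the ideals are equal.

Yes, the ideals are equal.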